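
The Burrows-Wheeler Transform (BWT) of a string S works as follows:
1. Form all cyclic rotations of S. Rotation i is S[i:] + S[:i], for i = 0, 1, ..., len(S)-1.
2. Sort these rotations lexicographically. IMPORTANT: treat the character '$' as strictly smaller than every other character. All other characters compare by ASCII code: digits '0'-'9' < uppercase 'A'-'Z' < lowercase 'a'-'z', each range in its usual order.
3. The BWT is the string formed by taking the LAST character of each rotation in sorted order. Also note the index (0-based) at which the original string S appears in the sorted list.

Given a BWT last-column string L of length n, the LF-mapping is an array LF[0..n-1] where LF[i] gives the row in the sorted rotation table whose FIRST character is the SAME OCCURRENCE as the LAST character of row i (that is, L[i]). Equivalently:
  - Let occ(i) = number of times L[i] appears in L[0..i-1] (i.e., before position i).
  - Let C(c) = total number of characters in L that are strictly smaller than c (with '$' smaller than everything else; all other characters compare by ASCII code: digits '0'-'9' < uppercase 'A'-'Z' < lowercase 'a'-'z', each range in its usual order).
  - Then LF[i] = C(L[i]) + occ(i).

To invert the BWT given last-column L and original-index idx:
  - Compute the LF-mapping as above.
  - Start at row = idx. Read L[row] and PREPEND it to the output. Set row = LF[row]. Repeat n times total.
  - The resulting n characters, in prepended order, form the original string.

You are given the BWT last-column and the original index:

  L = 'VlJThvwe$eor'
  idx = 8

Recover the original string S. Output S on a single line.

LF mapping: 3 7 1 2 6 10 11 4 0 5 8 9
Walk LF starting at row 8, prepending L[row]:
  step 1: row=8, L[8]='$', prepend. Next row=LF[8]=0
  step 2: row=0, L[0]='V', prepend. Next row=LF[0]=3
  step 3: row=3, L[3]='T', prepend. Next row=LF[3]=2
  step 4: row=2, L[2]='J', prepend. Next row=LF[2]=1
  step 5: row=1, L[1]='l', prepend. Next row=LF[1]=7
  step 6: row=7, L[7]='e', prepend. Next row=LF[7]=4
  step 7: row=4, L[4]='h', prepend. Next row=LF[4]=6
  step 8: row=6, L[6]='w', prepend. Next row=LF[6]=11
  step 9: row=11, L[11]='r', prepend. Next row=LF[11]=9
  step 10: row=9, L[9]='e', prepend. Next row=LF[9]=5
  step 11: row=5, L[5]='v', prepend. Next row=LF[5]=10
  step 12: row=10, L[10]='o', prepend. Next row=LF[10]=8
Reversed output: overwhelJTV$

Answer: overwhelJTV$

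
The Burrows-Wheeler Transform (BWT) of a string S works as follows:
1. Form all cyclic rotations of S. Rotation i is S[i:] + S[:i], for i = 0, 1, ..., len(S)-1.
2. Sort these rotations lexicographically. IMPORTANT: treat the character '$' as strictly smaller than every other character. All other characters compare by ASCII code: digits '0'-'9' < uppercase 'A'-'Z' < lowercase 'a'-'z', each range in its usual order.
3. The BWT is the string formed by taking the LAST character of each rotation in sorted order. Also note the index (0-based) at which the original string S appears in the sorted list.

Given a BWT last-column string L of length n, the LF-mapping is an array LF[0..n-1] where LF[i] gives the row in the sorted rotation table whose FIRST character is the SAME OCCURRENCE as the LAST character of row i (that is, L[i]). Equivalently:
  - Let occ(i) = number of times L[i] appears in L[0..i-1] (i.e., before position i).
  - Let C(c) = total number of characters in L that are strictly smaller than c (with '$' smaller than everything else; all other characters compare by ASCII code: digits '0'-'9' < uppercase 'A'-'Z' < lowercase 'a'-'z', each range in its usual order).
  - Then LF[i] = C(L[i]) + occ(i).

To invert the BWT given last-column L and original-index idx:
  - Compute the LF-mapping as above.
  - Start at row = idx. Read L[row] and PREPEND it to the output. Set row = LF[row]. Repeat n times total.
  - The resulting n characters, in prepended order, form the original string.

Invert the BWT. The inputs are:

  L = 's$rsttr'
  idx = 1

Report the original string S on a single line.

LF mapping: 3 0 1 4 5 6 2
Walk LF starting at row 1, prepending L[row]:
  step 1: row=1, L[1]='$', prepend. Next row=LF[1]=0
  step 2: row=0, L[0]='s', prepend. Next row=LF[0]=3
  step 3: row=3, L[3]='s', prepend. Next row=LF[3]=4
  step 4: row=4, L[4]='t', prepend. Next row=LF[4]=5
  step 5: row=5, L[5]='t', prepend. Next row=LF[5]=6
  step 6: row=6, L[6]='r', prepend. Next row=LF[6]=2
  step 7: row=2, L[2]='r', prepend. Next row=LF[2]=1
Reversed output: rrttss$

Answer: rrttss$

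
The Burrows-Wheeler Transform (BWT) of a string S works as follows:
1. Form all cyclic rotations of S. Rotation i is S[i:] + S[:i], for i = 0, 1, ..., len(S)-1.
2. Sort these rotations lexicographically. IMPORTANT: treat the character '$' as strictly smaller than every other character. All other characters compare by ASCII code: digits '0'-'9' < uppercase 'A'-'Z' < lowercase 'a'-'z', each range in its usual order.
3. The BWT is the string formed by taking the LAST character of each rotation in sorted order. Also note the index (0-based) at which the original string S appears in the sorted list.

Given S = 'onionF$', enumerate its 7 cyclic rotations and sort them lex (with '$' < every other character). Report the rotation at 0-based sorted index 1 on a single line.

Answer: F$onion

Derivation:
All 7 rotations (rotation i = S[i:]+S[:i]):
  rot[0] = onionF$
  rot[1] = nionF$o
  rot[2] = ionF$on
  rot[3] = onF$oni
  rot[4] = nF$onio
  rot[5] = F$onion
  rot[6] = $onionF
Sorted (with $ < everything):
  sorted[0] = $onionF
  sorted[1] = F$onion
  sorted[2] = ionF$on
  sorted[3] = nF$onio
  sorted[4] = nionF$o
  sorted[5] = onF$oni
  sorted[6] = onionF$
sorted[1] = F$onion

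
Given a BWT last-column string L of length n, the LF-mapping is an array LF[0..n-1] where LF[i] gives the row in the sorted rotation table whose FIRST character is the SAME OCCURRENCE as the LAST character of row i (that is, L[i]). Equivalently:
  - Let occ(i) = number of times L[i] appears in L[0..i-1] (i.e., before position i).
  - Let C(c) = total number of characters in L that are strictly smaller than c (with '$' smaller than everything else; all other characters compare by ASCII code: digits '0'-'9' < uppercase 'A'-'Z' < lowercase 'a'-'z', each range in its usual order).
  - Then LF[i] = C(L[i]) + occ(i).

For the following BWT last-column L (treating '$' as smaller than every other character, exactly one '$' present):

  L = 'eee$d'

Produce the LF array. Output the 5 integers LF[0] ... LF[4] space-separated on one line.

Answer: 2 3 4 0 1

Derivation:
Char counts: '$':1, 'd':1, 'e':3
C (first-col start): C('$')=0, C('d')=1, C('e')=2
L[0]='e': occ=0, LF[0]=C('e')+0=2+0=2
L[1]='e': occ=1, LF[1]=C('e')+1=2+1=3
L[2]='e': occ=2, LF[2]=C('e')+2=2+2=4
L[3]='$': occ=0, LF[3]=C('$')+0=0+0=0
L[4]='d': occ=0, LF[4]=C('d')+0=1+0=1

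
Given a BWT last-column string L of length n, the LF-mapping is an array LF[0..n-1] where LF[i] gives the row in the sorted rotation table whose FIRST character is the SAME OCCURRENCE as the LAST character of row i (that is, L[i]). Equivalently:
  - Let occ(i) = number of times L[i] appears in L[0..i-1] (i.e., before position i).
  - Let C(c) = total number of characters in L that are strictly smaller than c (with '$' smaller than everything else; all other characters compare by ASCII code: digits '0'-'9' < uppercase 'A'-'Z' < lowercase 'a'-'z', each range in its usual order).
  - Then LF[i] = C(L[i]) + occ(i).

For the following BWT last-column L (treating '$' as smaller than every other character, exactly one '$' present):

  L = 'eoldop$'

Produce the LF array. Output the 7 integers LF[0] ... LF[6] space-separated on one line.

Answer: 2 4 3 1 5 6 0

Derivation:
Char counts: '$':1, 'd':1, 'e':1, 'l':1, 'o':2, 'p':1
C (first-col start): C('$')=0, C('d')=1, C('e')=2, C('l')=3, C('o')=4, C('p')=6
L[0]='e': occ=0, LF[0]=C('e')+0=2+0=2
L[1]='o': occ=0, LF[1]=C('o')+0=4+0=4
L[2]='l': occ=0, LF[2]=C('l')+0=3+0=3
L[3]='d': occ=0, LF[3]=C('d')+0=1+0=1
L[4]='o': occ=1, LF[4]=C('o')+1=4+1=5
L[5]='p': occ=0, LF[5]=C('p')+0=6+0=6
L[6]='$': occ=0, LF[6]=C('$')+0=0+0=0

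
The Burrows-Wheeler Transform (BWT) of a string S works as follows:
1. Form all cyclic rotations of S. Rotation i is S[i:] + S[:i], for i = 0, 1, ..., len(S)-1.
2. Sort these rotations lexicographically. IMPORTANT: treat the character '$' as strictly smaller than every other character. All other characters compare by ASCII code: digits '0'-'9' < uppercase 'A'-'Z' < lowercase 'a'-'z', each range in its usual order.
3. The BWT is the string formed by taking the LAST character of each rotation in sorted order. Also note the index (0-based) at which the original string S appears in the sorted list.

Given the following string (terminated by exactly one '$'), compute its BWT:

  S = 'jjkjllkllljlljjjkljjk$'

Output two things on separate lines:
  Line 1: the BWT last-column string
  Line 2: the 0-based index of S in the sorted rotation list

All 22 rotations (rotation i = S[i:]+S[:i]):
  rot[0] = jjkjllkllljlljjjkljjk$
  rot[1] = jkjllkllljlljjjkljjk$j
  rot[2] = kjllkllljlljjjkljjk$jj
  rot[3] = jllkllljlljjjkljjk$jjk
  rot[4] = llkllljlljjjkljjk$jjkj
  rot[5] = lkllljlljjjkljjk$jjkjl
  rot[6] = kllljlljjjkljjk$jjkjll
  rot[7] = llljlljjjkljjk$jjkjllk
  rot[8] = lljlljjjkljjk$jjkjllkl
  rot[9] = ljlljjjkljjk$jjkjllkll
  rot[10] = jlljjjkljjk$jjkjllklll
  rot[11] = lljjjkljjk$jjkjllklllj
  rot[12] = ljjjkljjk$jjkjllkllljl
  rot[13] = jjjkljjk$jjkjllkllljll
  rot[14] = jjkljjk$jjkjllkllljllj
  rot[15] = jkljjk$jjkjllkllljlljj
  rot[16] = kljjk$jjkjllkllljlljjj
  rot[17] = ljjk$jjkjllkllljlljjjk
  rot[18] = jjk$jjkjllkllljlljjjkl
  rot[19] = jk$jjkjllkllljlljjjklj
  rot[20] = k$jjkjllkllljlljjjkljj
  rot[21] = $jjkjllkllljlljjjkljjk
Sorted (with $ < everything):
  sorted[0] = $jjkjllkllljlljjjkljjk  (last char: 'k')
  sorted[1] = jjjkljjk$jjkjllkllljll  (last char: 'l')
  sorted[2] = jjk$jjkjllkllljlljjjkl  (last char: 'l')
  sorted[3] = jjkjllkllljlljjjkljjk$  (last char: '$')
  sorted[4] = jjkljjk$jjkjllkllljllj  (last char: 'j')
  sorted[5] = jk$jjkjllkllljlljjjklj  (last char: 'j')
  sorted[6] = jkjllkllljlljjjkljjk$j  (last char: 'j')
  sorted[7] = jkljjk$jjkjllkllljlljj  (last char: 'j')
  sorted[8] = jlljjjkljjk$jjkjllklll  (last char: 'l')
  sorted[9] = jllkllljlljjjkljjk$jjk  (last char: 'k')
  sorted[10] = k$jjkjllkllljlljjjkljj  (last char: 'j')
  sorted[11] = kjllkllljlljjjkljjk$jj  (last char: 'j')
  sorted[12] = kljjk$jjkjllkllljlljjj  (last char: 'j')
  sorted[13] = kllljlljjjkljjk$jjkjll  (last char: 'l')
  sorted[14] = ljjjkljjk$jjkjllkllljl  (last char: 'l')
  sorted[15] = ljjk$jjkjllkllljlljjjk  (last char: 'k')
  sorted[16] = ljlljjjkljjk$jjkjllkll  (last char: 'l')
  sorted[17] = lkllljlljjjkljjk$jjkjl  (last char: 'l')
  sorted[18] = lljjjkljjk$jjkjllklllj  (last char: 'j')
  sorted[19] = lljlljjjkljjk$jjkjllkl  (last char: 'l')
  sorted[20] = llkllljlljjjkljjk$jjkj  (last char: 'j')
  sorted[21] = llljlljjjkljjk$jjkjllk  (last char: 'k')
Last column: kll$jjjjlkjjjllklljljk
Original string S is at sorted index 3

Answer: kll$jjjjlkjjjllklljljk
3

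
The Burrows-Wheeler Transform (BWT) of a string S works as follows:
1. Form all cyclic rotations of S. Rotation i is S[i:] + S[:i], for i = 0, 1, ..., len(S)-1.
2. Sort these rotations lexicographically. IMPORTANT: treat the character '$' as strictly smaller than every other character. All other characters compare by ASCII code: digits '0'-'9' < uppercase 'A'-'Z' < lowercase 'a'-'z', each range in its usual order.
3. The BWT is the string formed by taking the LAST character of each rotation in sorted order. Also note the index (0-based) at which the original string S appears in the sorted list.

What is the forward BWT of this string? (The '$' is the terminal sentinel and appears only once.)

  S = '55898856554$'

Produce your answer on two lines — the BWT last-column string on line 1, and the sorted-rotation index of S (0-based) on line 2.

All 12 rotations (rotation i = S[i:]+S[:i]):
  rot[0] = 55898856554$
  rot[1] = 5898856554$5
  rot[2] = 898856554$55
  rot[3] = 98856554$558
  rot[4] = 8856554$5589
  rot[5] = 856554$55898
  rot[6] = 56554$558988
  rot[7] = 6554$5589885
  rot[8] = 554$55898856
  rot[9] = 54$558988565
  rot[10] = 4$5589885655
  rot[11] = $55898856554
Sorted (with $ < everything):
  sorted[0] = $55898856554  (last char: '4')
  sorted[1] = 4$5589885655  (last char: '5')
  sorted[2] = 54$558988565  (last char: '5')
  sorted[3] = 554$55898856  (last char: '6')
  sorted[4] = 55898856554$  (last char: '$')
  sorted[5] = 56554$558988  (last char: '8')
  sorted[6] = 5898856554$5  (last char: '5')
  sorted[7] = 6554$5589885  (last char: '5')
  sorted[8] = 856554$55898  (last char: '8')
  sorted[9] = 8856554$5589  (last char: '9')
  sorted[10] = 898856554$55  (last char: '5')
  sorted[11] = 98856554$558  (last char: '8')
Last column: 4556$8558958
Original string S is at sorted index 4

Answer: 4556$8558958
4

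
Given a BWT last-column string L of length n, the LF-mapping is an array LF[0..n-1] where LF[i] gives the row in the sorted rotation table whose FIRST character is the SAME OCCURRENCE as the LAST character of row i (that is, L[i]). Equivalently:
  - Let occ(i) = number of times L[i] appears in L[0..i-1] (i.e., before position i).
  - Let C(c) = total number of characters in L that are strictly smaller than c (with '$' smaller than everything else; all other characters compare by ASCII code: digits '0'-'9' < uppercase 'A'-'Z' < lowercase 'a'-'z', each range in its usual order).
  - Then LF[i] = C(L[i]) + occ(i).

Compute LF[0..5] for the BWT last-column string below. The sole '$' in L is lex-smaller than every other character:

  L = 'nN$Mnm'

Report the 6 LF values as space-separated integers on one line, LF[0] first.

Char counts: '$':1, 'M':1, 'N':1, 'm':1, 'n':2
C (first-col start): C('$')=0, C('M')=1, C('N')=2, C('m')=3, C('n')=4
L[0]='n': occ=0, LF[0]=C('n')+0=4+0=4
L[1]='N': occ=0, LF[1]=C('N')+0=2+0=2
L[2]='$': occ=0, LF[2]=C('$')+0=0+0=0
L[3]='M': occ=0, LF[3]=C('M')+0=1+0=1
L[4]='n': occ=1, LF[4]=C('n')+1=4+1=5
L[5]='m': occ=0, LF[5]=C('m')+0=3+0=3

Answer: 4 2 0 1 5 3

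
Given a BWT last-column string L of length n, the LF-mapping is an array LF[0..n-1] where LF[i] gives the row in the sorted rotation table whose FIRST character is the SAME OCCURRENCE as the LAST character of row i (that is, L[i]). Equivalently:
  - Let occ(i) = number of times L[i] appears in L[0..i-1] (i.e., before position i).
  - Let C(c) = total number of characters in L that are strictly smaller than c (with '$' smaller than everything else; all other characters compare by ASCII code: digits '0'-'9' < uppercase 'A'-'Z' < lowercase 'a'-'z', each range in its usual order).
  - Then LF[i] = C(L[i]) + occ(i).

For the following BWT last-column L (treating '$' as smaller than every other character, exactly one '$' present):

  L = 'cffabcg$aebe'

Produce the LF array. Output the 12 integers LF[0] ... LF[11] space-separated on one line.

Char counts: '$':1, 'a':2, 'b':2, 'c':2, 'e':2, 'f':2, 'g':1
C (first-col start): C('$')=0, C('a')=1, C('b')=3, C('c')=5, C('e')=7, C('f')=9, C('g')=11
L[0]='c': occ=0, LF[0]=C('c')+0=5+0=5
L[1]='f': occ=0, LF[1]=C('f')+0=9+0=9
L[2]='f': occ=1, LF[2]=C('f')+1=9+1=10
L[3]='a': occ=0, LF[3]=C('a')+0=1+0=1
L[4]='b': occ=0, LF[4]=C('b')+0=3+0=3
L[5]='c': occ=1, LF[5]=C('c')+1=5+1=6
L[6]='g': occ=0, LF[6]=C('g')+0=11+0=11
L[7]='$': occ=0, LF[7]=C('$')+0=0+0=0
L[8]='a': occ=1, LF[8]=C('a')+1=1+1=2
L[9]='e': occ=0, LF[9]=C('e')+0=7+0=7
L[10]='b': occ=1, LF[10]=C('b')+1=3+1=4
L[11]='e': occ=1, LF[11]=C('e')+1=7+1=8

Answer: 5 9 10 1 3 6 11 0 2 7 4 8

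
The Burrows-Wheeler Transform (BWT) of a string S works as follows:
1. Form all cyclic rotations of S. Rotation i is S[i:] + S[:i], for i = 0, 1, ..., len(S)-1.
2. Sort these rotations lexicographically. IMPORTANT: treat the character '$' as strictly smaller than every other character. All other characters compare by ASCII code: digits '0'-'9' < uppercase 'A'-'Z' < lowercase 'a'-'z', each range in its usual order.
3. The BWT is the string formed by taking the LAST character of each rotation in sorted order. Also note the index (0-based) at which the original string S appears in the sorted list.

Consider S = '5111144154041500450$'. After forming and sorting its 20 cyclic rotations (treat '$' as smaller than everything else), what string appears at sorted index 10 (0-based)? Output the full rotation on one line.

All 20 rotations (rotation i = S[i:]+S[:i]):
  rot[0] = 5111144154041500450$
  rot[1] = 111144154041500450$5
  rot[2] = 11144154041500450$51
  rot[3] = 1144154041500450$511
  rot[4] = 144154041500450$5111
  rot[5] = 44154041500450$51111
  rot[6] = 4154041500450$511114
  rot[7] = 154041500450$5111144
  rot[8] = 54041500450$51111441
  rot[9] = 4041500450$511114415
  rot[10] = 041500450$5111144154
  rot[11] = 41500450$51111441540
  rot[12] = 1500450$511114415404
  rot[13] = 500450$5111144154041
  rot[14] = 00450$51111441540415
  rot[15] = 0450$511114415404150
  rot[16] = 450$5111144154041500
  rot[17] = 50$51111441540415004
  rot[18] = 0$511114415404150045
  rot[19] = $5111144154041500450
Sorted (with $ < everything):
  sorted[0] = $5111144154041500450
  sorted[1] = 0$511114415404150045
  sorted[2] = 00450$51111441540415
  sorted[3] = 041500450$5111144154
  sorted[4] = 0450$511114415404150
  sorted[5] = 111144154041500450$5
  sorted[6] = 11144154041500450$51
  sorted[7] = 1144154041500450$511
  sorted[8] = 144154041500450$5111
  sorted[9] = 1500450$511114415404
  sorted[10] = 154041500450$5111144
  sorted[11] = 4041500450$511114415
  sorted[12] = 41500450$51111441540
  sorted[13] = 4154041500450$511114
  sorted[14] = 44154041500450$51111
  sorted[15] = 450$5111144154041500
  sorted[16] = 50$51111441540415004
  sorted[17] = 500450$5111144154041
  sorted[18] = 5111144154041500450$
  sorted[19] = 54041500450$51111441
sorted[10] = 154041500450$5111144

Answer: 154041500450$5111144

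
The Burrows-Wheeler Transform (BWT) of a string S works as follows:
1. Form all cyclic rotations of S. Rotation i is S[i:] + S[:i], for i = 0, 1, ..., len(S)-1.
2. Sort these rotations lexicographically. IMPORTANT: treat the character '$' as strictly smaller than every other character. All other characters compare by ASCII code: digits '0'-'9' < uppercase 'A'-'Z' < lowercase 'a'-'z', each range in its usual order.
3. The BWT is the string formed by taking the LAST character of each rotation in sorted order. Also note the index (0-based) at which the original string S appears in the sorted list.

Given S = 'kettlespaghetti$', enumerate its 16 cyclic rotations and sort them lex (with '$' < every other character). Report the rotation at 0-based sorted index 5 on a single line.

Answer: ghetti$kettlespa

Derivation:
All 16 rotations (rotation i = S[i:]+S[:i]):
  rot[0] = kettlespaghetti$
  rot[1] = ettlespaghetti$k
  rot[2] = ttlespaghetti$ke
  rot[3] = tlespaghetti$ket
  rot[4] = lespaghetti$kett
  rot[5] = espaghetti$kettl
  rot[6] = spaghetti$kettle
  rot[7] = paghetti$kettles
  rot[8] = aghetti$kettlesp
  rot[9] = ghetti$kettlespa
  rot[10] = hetti$kettlespag
  rot[11] = etti$kettlespagh
  rot[12] = tti$kettlespaghe
  rot[13] = ti$kettlespaghet
  rot[14] = i$kettlespaghett
  rot[15] = $kettlespaghetti
Sorted (with $ < everything):
  sorted[0] = $kettlespaghetti
  sorted[1] = aghetti$kettlesp
  sorted[2] = espaghetti$kettl
  sorted[3] = etti$kettlespagh
  sorted[4] = ettlespaghetti$k
  sorted[5] = ghetti$kettlespa
  sorted[6] = hetti$kettlespag
  sorted[7] = i$kettlespaghett
  sorted[8] = kettlespaghetti$
  sorted[9] = lespaghetti$kett
  sorted[10] = paghetti$kettles
  sorted[11] = spaghetti$kettle
  sorted[12] = ti$kettlespaghet
  sorted[13] = tlespaghetti$ket
  sorted[14] = tti$kettlespaghe
  sorted[15] = ttlespaghetti$ke
sorted[5] = ghetti$kettlespa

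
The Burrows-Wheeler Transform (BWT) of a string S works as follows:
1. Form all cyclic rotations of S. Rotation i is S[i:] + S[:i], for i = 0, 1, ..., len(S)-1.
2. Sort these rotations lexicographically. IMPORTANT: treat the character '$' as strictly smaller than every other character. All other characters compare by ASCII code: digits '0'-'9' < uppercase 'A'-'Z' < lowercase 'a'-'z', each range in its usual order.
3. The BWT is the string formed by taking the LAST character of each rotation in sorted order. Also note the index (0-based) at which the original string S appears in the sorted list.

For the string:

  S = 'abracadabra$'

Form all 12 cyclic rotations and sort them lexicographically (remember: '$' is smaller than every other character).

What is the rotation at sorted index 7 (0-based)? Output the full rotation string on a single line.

Answer: bracadabra$a

Derivation:
All 12 rotations (rotation i = S[i:]+S[:i]):
  rot[0] = abracadabra$
  rot[1] = bracadabra$a
  rot[2] = racadabra$ab
  rot[3] = acadabra$abr
  rot[4] = cadabra$abra
  rot[5] = adabra$abrac
  rot[6] = dabra$abraca
  rot[7] = abra$abracad
  rot[8] = bra$abracada
  rot[9] = ra$abracadab
  rot[10] = a$abracadabr
  rot[11] = $abracadabra
Sorted (with $ < everything):
  sorted[0] = $abracadabra
  sorted[1] = a$abracadabr
  sorted[2] = abra$abracad
  sorted[3] = abracadabra$
  sorted[4] = acadabra$abr
  sorted[5] = adabra$abrac
  sorted[6] = bra$abracada
  sorted[7] = bracadabra$a
  sorted[8] = cadabra$abra
  sorted[9] = dabra$abraca
  sorted[10] = ra$abracadab
  sorted[11] = racadabra$ab
sorted[7] = bracadabra$a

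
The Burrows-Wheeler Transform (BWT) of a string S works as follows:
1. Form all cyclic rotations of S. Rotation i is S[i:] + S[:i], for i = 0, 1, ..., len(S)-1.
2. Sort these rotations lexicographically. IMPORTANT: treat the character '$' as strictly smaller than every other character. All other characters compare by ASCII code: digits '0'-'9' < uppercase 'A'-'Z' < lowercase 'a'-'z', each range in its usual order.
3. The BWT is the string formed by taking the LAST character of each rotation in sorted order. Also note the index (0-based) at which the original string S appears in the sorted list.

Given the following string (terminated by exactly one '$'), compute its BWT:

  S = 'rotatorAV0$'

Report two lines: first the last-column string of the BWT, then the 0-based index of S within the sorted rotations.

All 11 rotations (rotation i = S[i:]+S[:i]):
  rot[0] = rotatorAV0$
  rot[1] = otatorAV0$r
  rot[2] = tatorAV0$ro
  rot[3] = atorAV0$rot
  rot[4] = torAV0$rota
  rot[5] = orAV0$rotat
  rot[6] = rAV0$rotato
  rot[7] = AV0$rotator
  rot[8] = V0$rotatorA
  rot[9] = 0$rotatorAV
  rot[10] = $rotatorAV0
Sorted (with $ < everything):
  sorted[0] = $rotatorAV0  (last char: '0')
  sorted[1] = 0$rotatorAV  (last char: 'V')
  sorted[2] = AV0$rotator  (last char: 'r')
  sorted[3] = V0$rotatorA  (last char: 'A')
  sorted[4] = atorAV0$rot  (last char: 't')
  sorted[5] = orAV0$rotat  (last char: 't')
  sorted[6] = otatorAV0$r  (last char: 'r')
  sorted[7] = rAV0$rotato  (last char: 'o')
  sorted[8] = rotatorAV0$  (last char: '$')
  sorted[9] = tatorAV0$ro  (last char: 'o')
  sorted[10] = torAV0$rota  (last char: 'a')
Last column: 0VrAttro$oa
Original string S is at sorted index 8

Answer: 0VrAttro$oa
8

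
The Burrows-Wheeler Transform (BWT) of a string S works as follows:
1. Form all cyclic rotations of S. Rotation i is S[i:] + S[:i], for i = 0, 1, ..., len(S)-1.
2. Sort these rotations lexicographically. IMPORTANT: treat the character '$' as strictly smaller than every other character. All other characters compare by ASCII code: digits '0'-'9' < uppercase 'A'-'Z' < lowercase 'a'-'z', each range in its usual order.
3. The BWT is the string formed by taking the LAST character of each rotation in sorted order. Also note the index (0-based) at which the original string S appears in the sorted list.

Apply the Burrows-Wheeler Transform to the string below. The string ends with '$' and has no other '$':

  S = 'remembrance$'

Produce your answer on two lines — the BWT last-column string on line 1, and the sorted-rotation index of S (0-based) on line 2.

Answer: ermncmreeab$
11

Derivation:
All 12 rotations (rotation i = S[i:]+S[:i]):
  rot[0] = remembrance$
  rot[1] = emembrance$r
  rot[2] = membrance$re
  rot[3] = embrance$rem
  rot[4] = mbrance$reme
  rot[5] = brance$remem
  rot[6] = rance$rememb
  rot[7] = ance$remembr
  rot[8] = nce$remembra
  rot[9] = ce$remembran
  rot[10] = e$remembranc
  rot[11] = $remembrance
Sorted (with $ < everything):
  sorted[0] = $remembrance  (last char: 'e')
  sorted[1] = ance$remembr  (last char: 'r')
  sorted[2] = brance$remem  (last char: 'm')
  sorted[3] = ce$remembran  (last char: 'n')
  sorted[4] = e$remembranc  (last char: 'c')
  sorted[5] = embrance$rem  (last char: 'm')
  sorted[6] = emembrance$r  (last char: 'r')
  sorted[7] = mbrance$reme  (last char: 'e')
  sorted[8] = membrance$re  (last char: 'e')
  sorted[9] = nce$remembra  (last char: 'a')
  sorted[10] = rance$rememb  (last char: 'b')
  sorted[11] = remembrance$  (last char: '$')
Last column: ermncmreeab$
Original string S is at sorted index 11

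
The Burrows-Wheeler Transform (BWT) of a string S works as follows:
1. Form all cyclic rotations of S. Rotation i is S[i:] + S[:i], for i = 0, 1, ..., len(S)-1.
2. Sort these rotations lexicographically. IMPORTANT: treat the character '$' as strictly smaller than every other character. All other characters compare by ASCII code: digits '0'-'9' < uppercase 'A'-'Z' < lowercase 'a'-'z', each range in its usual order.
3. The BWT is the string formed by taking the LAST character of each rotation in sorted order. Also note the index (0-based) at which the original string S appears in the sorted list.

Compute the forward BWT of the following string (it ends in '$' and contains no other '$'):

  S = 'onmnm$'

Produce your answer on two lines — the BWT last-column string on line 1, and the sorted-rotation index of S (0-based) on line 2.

Answer: mnnmo$
5

Derivation:
All 6 rotations (rotation i = S[i:]+S[:i]):
  rot[0] = onmnm$
  rot[1] = nmnm$o
  rot[2] = mnm$on
  rot[3] = nm$onm
  rot[4] = m$onmn
  rot[5] = $onmnm
Sorted (with $ < everything):
  sorted[0] = $onmnm  (last char: 'm')
  sorted[1] = m$onmn  (last char: 'n')
  sorted[2] = mnm$on  (last char: 'n')
  sorted[3] = nm$onm  (last char: 'm')
  sorted[4] = nmnm$o  (last char: 'o')
  sorted[5] = onmnm$  (last char: '$')
Last column: mnnmo$
Original string S is at sorted index 5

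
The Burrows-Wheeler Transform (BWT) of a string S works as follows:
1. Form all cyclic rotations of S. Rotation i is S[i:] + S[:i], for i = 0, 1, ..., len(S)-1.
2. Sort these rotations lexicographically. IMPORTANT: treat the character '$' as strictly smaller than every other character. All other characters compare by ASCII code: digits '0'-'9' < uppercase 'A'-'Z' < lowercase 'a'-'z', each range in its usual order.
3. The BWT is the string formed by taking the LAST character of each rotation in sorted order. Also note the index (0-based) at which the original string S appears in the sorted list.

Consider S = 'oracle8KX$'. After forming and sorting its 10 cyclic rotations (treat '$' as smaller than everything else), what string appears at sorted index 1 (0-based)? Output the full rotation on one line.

All 10 rotations (rotation i = S[i:]+S[:i]):
  rot[0] = oracle8KX$
  rot[1] = racle8KX$o
  rot[2] = acle8KX$or
  rot[3] = cle8KX$ora
  rot[4] = le8KX$orac
  rot[5] = e8KX$oracl
  rot[6] = 8KX$oracle
  rot[7] = KX$oracle8
  rot[8] = X$oracle8K
  rot[9] = $oracle8KX
Sorted (with $ < everything):
  sorted[0] = $oracle8KX
  sorted[1] = 8KX$oracle
  sorted[2] = KX$oracle8
  sorted[3] = X$oracle8K
  sorted[4] = acle8KX$or
  sorted[5] = cle8KX$ora
  sorted[6] = e8KX$oracl
  sorted[7] = le8KX$orac
  sorted[8] = oracle8KX$
  sorted[9] = racle8KX$o
sorted[1] = 8KX$oracle

Answer: 8KX$oracle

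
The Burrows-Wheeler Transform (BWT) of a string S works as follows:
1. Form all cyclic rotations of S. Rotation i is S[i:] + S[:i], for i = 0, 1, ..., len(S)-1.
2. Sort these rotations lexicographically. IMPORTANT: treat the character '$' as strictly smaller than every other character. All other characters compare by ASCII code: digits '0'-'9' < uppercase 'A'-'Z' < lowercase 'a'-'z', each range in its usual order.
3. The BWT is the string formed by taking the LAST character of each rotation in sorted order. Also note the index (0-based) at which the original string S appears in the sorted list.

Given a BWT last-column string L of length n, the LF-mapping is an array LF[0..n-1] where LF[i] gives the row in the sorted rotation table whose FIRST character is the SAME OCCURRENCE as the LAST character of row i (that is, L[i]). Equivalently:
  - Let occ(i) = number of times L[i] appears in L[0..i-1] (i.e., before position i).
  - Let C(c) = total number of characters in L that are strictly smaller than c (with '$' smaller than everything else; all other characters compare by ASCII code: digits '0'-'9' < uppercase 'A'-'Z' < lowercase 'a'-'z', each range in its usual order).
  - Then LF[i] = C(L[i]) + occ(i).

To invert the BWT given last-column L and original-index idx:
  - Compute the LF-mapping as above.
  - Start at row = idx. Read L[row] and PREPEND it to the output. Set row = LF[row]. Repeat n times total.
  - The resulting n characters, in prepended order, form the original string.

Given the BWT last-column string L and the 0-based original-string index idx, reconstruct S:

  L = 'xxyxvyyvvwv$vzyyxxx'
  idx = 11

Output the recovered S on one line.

Answer: xyywxvxvvxyyvxzyvx$

Derivation:
LF mapping: 7 8 13 9 1 14 15 2 3 6 4 0 5 18 16 17 10 11 12
Walk LF starting at row 11, prepending L[row]:
  step 1: row=11, L[11]='$', prepend. Next row=LF[11]=0
  step 2: row=0, L[0]='x', prepend. Next row=LF[0]=7
  step 3: row=7, L[7]='v', prepend. Next row=LF[7]=2
  step 4: row=2, L[2]='y', prepend. Next row=LF[2]=13
  step 5: row=13, L[13]='z', prepend. Next row=LF[13]=18
  step 6: row=18, L[18]='x', prepend. Next row=LF[18]=12
  step 7: row=12, L[12]='v', prepend. Next row=LF[12]=5
  step 8: row=5, L[5]='y', prepend. Next row=LF[5]=14
  step 9: row=14, L[14]='y', prepend. Next row=LF[14]=16
  step 10: row=16, L[16]='x', prepend. Next row=LF[16]=10
  step 11: row=10, L[10]='v', prepend. Next row=LF[10]=4
  step 12: row=4, L[4]='v', prepend. Next row=LF[4]=1
  step 13: row=1, L[1]='x', prepend. Next row=LF[1]=8
  step 14: row=8, L[8]='v', prepend. Next row=LF[8]=3
  step 15: row=3, L[3]='x', prepend. Next row=LF[3]=9
  step 16: row=9, L[9]='w', prepend. Next row=LF[9]=6
  step 17: row=6, L[6]='y', prepend. Next row=LF[6]=15
  step 18: row=15, L[15]='y', prepend. Next row=LF[15]=17
  step 19: row=17, L[17]='x', prepend. Next row=LF[17]=11
Reversed output: xyywxvxvvxyyvxzyvx$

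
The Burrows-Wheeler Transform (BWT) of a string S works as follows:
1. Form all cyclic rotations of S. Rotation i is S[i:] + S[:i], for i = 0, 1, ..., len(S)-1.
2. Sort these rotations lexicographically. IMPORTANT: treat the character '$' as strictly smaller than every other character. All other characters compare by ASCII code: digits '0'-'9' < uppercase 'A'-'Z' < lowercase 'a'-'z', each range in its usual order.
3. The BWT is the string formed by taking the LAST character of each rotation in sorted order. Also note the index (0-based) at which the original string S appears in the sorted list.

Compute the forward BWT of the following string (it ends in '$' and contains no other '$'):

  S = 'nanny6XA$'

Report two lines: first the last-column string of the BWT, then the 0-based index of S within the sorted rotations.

Answer: AyX6n$ann
5

Derivation:
All 9 rotations (rotation i = S[i:]+S[:i]):
  rot[0] = nanny6XA$
  rot[1] = anny6XA$n
  rot[2] = nny6XA$na
  rot[3] = ny6XA$nan
  rot[4] = y6XA$nann
  rot[5] = 6XA$nanny
  rot[6] = XA$nanny6
  rot[7] = A$nanny6X
  rot[8] = $nanny6XA
Sorted (with $ < everything):
  sorted[0] = $nanny6XA  (last char: 'A')
  sorted[1] = 6XA$nanny  (last char: 'y')
  sorted[2] = A$nanny6X  (last char: 'X')
  sorted[3] = XA$nanny6  (last char: '6')
  sorted[4] = anny6XA$n  (last char: 'n')
  sorted[5] = nanny6XA$  (last char: '$')
  sorted[6] = nny6XA$na  (last char: 'a')
  sorted[7] = ny6XA$nan  (last char: 'n')
  sorted[8] = y6XA$nann  (last char: 'n')
Last column: AyX6n$ann
Original string S is at sorted index 5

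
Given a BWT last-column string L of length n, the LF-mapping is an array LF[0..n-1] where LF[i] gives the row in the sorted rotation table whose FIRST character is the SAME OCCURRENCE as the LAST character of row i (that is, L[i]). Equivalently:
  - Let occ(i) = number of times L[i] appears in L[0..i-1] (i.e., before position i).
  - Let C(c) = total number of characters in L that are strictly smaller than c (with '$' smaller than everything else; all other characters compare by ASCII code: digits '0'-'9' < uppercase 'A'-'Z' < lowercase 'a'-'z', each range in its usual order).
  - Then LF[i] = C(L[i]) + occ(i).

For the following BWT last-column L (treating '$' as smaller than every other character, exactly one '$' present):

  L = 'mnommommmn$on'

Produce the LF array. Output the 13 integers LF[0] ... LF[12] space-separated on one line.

Answer: 1 7 10 2 3 11 4 5 6 8 0 12 9

Derivation:
Char counts: '$':1, 'm':6, 'n':3, 'o':3
C (first-col start): C('$')=0, C('m')=1, C('n')=7, C('o')=10
L[0]='m': occ=0, LF[0]=C('m')+0=1+0=1
L[1]='n': occ=0, LF[1]=C('n')+0=7+0=7
L[2]='o': occ=0, LF[2]=C('o')+0=10+0=10
L[3]='m': occ=1, LF[3]=C('m')+1=1+1=2
L[4]='m': occ=2, LF[4]=C('m')+2=1+2=3
L[5]='o': occ=1, LF[5]=C('o')+1=10+1=11
L[6]='m': occ=3, LF[6]=C('m')+3=1+3=4
L[7]='m': occ=4, LF[7]=C('m')+4=1+4=5
L[8]='m': occ=5, LF[8]=C('m')+5=1+5=6
L[9]='n': occ=1, LF[9]=C('n')+1=7+1=8
L[10]='$': occ=0, LF[10]=C('$')+0=0+0=0
L[11]='o': occ=2, LF[11]=C('o')+2=10+2=12
L[12]='n': occ=2, LF[12]=C('n')+2=7+2=9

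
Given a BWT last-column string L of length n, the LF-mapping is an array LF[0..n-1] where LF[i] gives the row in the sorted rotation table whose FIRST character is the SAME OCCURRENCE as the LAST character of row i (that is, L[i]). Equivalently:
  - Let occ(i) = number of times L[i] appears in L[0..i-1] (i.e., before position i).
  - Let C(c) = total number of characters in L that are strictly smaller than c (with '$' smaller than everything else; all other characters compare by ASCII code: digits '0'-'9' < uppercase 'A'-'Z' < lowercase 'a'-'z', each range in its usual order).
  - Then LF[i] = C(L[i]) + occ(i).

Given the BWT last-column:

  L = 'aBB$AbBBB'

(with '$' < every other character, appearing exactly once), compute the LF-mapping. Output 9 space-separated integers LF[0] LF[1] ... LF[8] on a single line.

Answer: 7 2 3 0 1 8 4 5 6

Derivation:
Char counts: '$':1, 'A':1, 'B':5, 'a':1, 'b':1
C (first-col start): C('$')=0, C('A')=1, C('B')=2, C('a')=7, C('b')=8
L[0]='a': occ=0, LF[0]=C('a')+0=7+0=7
L[1]='B': occ=0, LF[1]=C('B')+0=2+0=2
L[2]='B': occ=1, LF[2]=C('B')+1=2+1=3
L[3]='$': occ=0, LF[3]=C('$')+0=0+0=0
L[4]='A': occ=0, LF[4]=C('A')+0=1+0=1
L[5]='b': occ=0, LF[5]=C('b')+0=8+0=8
L[6]='B': occ=2, LF[6]=C('B')+2=2+2=4
L[7]='B': occ=3, LF[7]=C('B')+3=2+3=5
L[8]='B': occ=4, LF[8]=C('B')+4=2+4=6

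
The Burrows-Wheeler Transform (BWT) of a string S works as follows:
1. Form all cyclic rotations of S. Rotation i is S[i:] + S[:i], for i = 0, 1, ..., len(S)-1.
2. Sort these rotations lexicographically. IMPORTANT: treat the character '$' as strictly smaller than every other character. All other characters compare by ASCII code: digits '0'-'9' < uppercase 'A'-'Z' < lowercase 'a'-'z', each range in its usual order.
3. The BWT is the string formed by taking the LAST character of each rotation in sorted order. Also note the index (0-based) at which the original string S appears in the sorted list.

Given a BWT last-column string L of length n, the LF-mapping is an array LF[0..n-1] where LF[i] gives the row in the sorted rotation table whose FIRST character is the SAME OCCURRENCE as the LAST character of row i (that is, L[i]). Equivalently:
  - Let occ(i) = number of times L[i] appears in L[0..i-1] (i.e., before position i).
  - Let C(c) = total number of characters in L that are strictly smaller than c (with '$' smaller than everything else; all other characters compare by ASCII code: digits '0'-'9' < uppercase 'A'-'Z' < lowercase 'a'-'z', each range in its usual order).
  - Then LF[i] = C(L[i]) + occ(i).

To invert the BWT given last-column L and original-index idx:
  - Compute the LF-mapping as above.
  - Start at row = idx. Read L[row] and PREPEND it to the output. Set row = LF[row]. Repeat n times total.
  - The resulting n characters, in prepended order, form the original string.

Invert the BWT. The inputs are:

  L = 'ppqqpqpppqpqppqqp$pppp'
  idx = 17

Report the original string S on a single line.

LF mapping: 1 2 15 16 3 17 4 5 6 18 7 19 8 9 20 21 10 0 11 12 13 14
Walk LF starting at row 17, prepending L[row]:
  step 1: row=17, L[17]='$', prepend. Next row=LF[17]=0
  step 2: row=0, L[0]='p', prepend. Next row=LF[0]=1
  step 3: row=1, L[1]='p', prepend. Next row=LF[1]=2
  step 4: row=2, L[2]='q', prepend. Next row=LF[2]=15
  step 5: row=15, L[15]='q', prepend. Next row=LF[15]=21
  step 6: row=21, L[21]='p', prepend. Next row=LF[21]=14
  step 7: row=14, L[14]='q', prepend. Next row=LF[14]=20
  step 8: row=20, L[20]='p', prepend. Next row=LF[20]=13
  step 9: row=13, L[13]='p', prepend. Next row=LF[13]=9
  step 10: row=9, L[9]='q', prepend. Next row=LF[9]=18
  step 11: row=18, L[18]='p', prepend. Next row=LF[18]=11
  step 12: row=11, L[11]='q', prepend. Next row=LF[11]=19
  step 13: row=19, L[19]='p', prepend. Next row=LF[19]=12
  step 14: row=12, L[12]='p', prepend. Next row=LF[12]=8
  step 15: row=8, L[8]='p', prepend. Next row=LF[8]=6
  step 16: row=6, L[6]='p', prepend. Next row=LF[6]=4
  step 17: row=4, L[4]='p', prepend. Next row=LF[4]=3
  step 18: row=3, L[3]='q', prepend. Next row=LF[3]=16
  step 19: row=16, L[16]='p', prepend. Next row=LF[16]=10
  step 20: row=10, L[10]='p', prepend. Next row=LF[10]=7
  step 21: row=7, L[7]='p', prepend. Next row=LF[7]=5
  step 22: row=5, L[5]='q', prepend. Next row=LF[5]=17
Reversed output: qpppqpppppqpqppqpqqpp$

Answer: qpppqpppppqpqppqpqqpp$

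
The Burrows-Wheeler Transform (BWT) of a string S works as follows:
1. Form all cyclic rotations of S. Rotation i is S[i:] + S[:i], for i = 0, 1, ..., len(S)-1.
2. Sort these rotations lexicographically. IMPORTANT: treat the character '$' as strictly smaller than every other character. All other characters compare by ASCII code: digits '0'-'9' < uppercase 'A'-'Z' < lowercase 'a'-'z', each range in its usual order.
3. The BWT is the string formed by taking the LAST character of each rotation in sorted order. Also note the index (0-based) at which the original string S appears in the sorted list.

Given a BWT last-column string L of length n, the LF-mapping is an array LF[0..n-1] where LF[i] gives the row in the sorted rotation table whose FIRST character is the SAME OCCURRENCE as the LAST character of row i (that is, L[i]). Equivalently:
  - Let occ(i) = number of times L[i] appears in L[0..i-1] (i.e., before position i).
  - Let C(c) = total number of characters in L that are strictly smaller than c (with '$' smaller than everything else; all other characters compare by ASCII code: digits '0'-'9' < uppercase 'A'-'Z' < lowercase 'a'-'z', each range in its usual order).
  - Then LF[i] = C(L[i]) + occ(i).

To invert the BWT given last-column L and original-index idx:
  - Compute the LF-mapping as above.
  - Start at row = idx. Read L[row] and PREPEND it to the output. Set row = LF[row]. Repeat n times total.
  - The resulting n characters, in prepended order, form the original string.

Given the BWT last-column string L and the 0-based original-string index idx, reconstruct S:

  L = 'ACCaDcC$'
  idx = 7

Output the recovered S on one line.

Answer: cDCaCCA$

Derivation:
LF mapping: 1 2 3 6 5 7 4 0
Walk LF starting at row 7, prepending L[row]:
  step 1: row=7, L[7]='$', prepend. Next row=LF[7]=0
  step 2: row=0, L[0]='A', prepend. Next row=LF[0]=1
  step 3: row=1, L[1]='C', prepend. Next row=LF[1]=2
  step 4: row=2, L[2]='C', prepend. Next row=LF[2]=3
  step 5: row=3, L[3]='a', prepend. Next row=LF[3]=6
  step 6: row=6, L[6]='C', prepend. Next row=LF[6]=4
  step 7: row=4, L[4]='D', prepend. Next row=LF[4]=5
  step 8: row=5, L[5]='c', prepend. Next row=LF[5]=7
Reversed output: cDCaCCA$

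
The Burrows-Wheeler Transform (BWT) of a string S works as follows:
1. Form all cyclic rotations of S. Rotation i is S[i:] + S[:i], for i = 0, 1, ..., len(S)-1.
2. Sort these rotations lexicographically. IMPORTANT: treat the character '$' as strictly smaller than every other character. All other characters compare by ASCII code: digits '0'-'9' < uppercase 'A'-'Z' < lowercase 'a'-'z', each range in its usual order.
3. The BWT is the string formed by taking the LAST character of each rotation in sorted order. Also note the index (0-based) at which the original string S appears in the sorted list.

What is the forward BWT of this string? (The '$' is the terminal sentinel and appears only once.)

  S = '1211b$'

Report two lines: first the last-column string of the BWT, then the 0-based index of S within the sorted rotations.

All 6 rotations (rotation i = S[i:]+S[:i]):
  rot[0] = 1211b$
  rot[1] = 211b$1
  rot[2] = 11b$12
  rot[3] = 1b$121
  rot[4] = b$1211
  rot[5] = $1211b
Sorted (with $ < everything):
  sorted[0] = $1211b  (last char: 'b')
  sorted[1] = 11b$12  (last char: '2')
  sorted[2] = 1211b$  (last char: '$')
  sorted[3] = 1b$121  (last char: '1')
  sorted[4] = 211b$1  (last char: '1')
  sorted[5] = b$1211  (last char: '1')
Last column: b2$111
Original string S is at sorted index 2

Answer: b2$111
2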